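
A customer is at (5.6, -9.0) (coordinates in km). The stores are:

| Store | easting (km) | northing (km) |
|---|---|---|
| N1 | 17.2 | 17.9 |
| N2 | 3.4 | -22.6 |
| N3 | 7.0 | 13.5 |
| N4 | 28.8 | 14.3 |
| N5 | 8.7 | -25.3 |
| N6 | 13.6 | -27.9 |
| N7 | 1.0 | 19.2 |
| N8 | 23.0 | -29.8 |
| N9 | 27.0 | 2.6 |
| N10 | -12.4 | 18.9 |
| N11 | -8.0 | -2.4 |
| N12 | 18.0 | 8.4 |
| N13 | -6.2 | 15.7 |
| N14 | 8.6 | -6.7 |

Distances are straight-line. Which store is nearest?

N14

Distances from (5.6, -9.0):
N1: √((11.6)² + (26.9)²) = √(134.560 + 723.610) = 29.3 km
N2: √((-2.2)² + (-13.6)²) = √(4.840 + 184.960) = 13.8 km
N3: √((1.4)² + (22.5)²) = √(1.960 + 506.250) = 22.5 km
N4: √((23.2)² + (23.3)²) = √(538.240 + 542.890) = 32.9 km
N5: √((3.1)² + (-16.3)²) = √(9.610 + 265.690) = 16.6 km
N6: √((8.0)² + (-18.9)²) = √(64.000 + 357.210) = 20.5 km
N7: √((-4.6)² + (28.2)²) = √(21.160 + 795.240) = 28.6 km
N8: √((17.4)² + (-20.8)²) = √(302.760 + 432.640) = 27.1 km
N9: √((21.4)² + (11.6)²) = √(457.960 + 134.560) = 24.3 km
N10: √((-18.0)² + (27.9)²) = √(324.000 + 778.410) = 33.2 km
N11: √((-13.6)² + (6.6)²) = √(184.960 + 43.560) = 15.1 km
N12: √((12.4)² + (17.4)²) = √(153.760 + 302.760) = 21.4 km
N13: √((-11.8)² + (24.7)²) = √(139.240 + 610.090) = 27.4 km
N14: √((3.0)² + (2.3)²) = √(9.000 + 5.290) = 3.8 km
Minimum: N14 at 3.8 km.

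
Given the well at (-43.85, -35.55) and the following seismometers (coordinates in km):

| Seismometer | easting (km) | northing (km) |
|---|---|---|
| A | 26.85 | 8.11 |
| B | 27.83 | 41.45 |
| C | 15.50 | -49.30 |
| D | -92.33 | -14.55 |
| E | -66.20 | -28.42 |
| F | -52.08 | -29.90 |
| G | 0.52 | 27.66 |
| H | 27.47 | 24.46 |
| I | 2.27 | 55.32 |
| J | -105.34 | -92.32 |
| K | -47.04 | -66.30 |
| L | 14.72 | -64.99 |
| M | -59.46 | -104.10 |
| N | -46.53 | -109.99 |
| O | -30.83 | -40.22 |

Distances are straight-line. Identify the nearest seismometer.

F

Distances from (-43.85, -35.55):
A: √((70.70)² + (43.66)²) = √(4998.4900 + 1906.1956) = 83.09 km
B: √((71.68)² + (77.00)²) = √(5138.0224 + 5929.0000) = 105.20 km
C: √((59.35)² + (-13.75)²) = √(3522.4225 + 189.0625) = 60.92 km
D: √((-48.48)² + (21.00)²) = √(2350.3104 + 441.0000) = 52.83 km
E: √((-22.35)² + (7.13)²) = √(499.5225 + 50.8369) = 23.46 km
F: √((-8.23)² + (5.65)²) = √(67.7329 + 31.9225) = 9.98 km
G: √((44.37)² + (63.21)²) = √(1968.6969 + 3995.5041) = 77.23 km
H: √((71.32)² + (60.01)²) = √(5086.5424 + 3601.2001) = 93.21 km
I: √((46.12)² + (90.87)²) = √(2127.0544 + 8257.3569) = 101.90 km
J: √((-61.49)² + (-56.77)²) = √(3781.0201 + 3222.8329) = 83.69 km
K: √((-3.19)² + (-30.75)²) = √(10.1761 + 945.5625) = 30.92 km
L: √((58.57)² + (-29.44)²) = √(3430.4449 + 866.7136) = 65.55 km
M: √((-15.61)² + (-68.55)²) = √(243.6721 + 4699.1025) = 70.30 km
N: √((-2.68)² + (-74.44)²) = √(7.1824 + 5541.3136) = 74.49 km
O: √((13.02)² + (-4.67)²) = √(169.5204 + 21.8089) = 13.83 km
Minimum: F at 9.98 km.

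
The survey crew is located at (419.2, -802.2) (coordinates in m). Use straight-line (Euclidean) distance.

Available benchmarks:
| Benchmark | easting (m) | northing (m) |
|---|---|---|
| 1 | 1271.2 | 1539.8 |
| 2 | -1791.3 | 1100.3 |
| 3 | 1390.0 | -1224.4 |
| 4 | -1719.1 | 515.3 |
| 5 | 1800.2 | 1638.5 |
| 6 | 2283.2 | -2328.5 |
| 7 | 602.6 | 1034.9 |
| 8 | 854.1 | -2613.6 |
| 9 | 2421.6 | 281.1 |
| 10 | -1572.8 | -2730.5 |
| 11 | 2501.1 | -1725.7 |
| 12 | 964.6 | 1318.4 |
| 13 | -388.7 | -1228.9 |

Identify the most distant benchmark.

2

Distances from (419.2, -802.2):
1: 2492.2 m
2: 2916.5 m
3: 1058.6 m
4: 2511.6 m
5: 2804.3 m
6: 2409.2 m
7: 1846.2 m
8: 1862.9 m
9: 2276.7 m
10: 2772.4 m
11: 2277.5 m
12: 2189.6 m
13: 913.7 m
Maximum: 2 at 2916.5 m.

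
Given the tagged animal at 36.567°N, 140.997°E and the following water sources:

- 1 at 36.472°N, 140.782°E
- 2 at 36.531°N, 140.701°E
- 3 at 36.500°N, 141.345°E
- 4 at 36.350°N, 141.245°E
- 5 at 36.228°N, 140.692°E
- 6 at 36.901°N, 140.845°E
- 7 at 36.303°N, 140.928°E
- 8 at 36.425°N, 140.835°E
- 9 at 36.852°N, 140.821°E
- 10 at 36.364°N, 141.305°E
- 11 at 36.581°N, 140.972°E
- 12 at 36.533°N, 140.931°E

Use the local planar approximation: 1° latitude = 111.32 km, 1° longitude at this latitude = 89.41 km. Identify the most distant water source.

5

Distances from 36.567°N, 140.997°E:
1: 21.940 km
2: 26.767 km
3: 31.996 km
4: 32.790 km
5: 46.559 km
6: 39.587 km
7: 30.029 km
8: 21.440 km
9: 35.414 km
10: 35.623 km
11: 2.725 km
12: 7.011 km
Maximum: 5 at 46.559 km.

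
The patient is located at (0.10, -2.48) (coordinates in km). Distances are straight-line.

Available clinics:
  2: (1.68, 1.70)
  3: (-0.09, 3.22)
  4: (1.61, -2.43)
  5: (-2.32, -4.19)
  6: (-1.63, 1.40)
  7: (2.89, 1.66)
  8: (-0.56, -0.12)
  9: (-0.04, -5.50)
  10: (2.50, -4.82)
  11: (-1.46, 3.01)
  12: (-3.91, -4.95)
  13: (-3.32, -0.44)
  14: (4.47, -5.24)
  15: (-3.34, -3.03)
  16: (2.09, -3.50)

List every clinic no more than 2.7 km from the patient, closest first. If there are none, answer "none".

4, 16, 8

Distances from (0.10, -2.48):
2: √((1.58)² + (4.18)²) = √(2.4964 + 17.4724) = 4.47 km
3: √((-0.19)² + (5.70)²) = √(0.0361 + 32.4900) = 5.70 km
4: √((1.51)² + (0.05)²) = √(2.2801 + 0.0025) = 1.51 km
5: √((-2.42)² + (-1.71)²) = √(5.8564 + 2.9241) = 2.96 km
6: √((-1.73)² + (3.88)²) = √(2.9929 + 15.0544) = 4.25 km
7: √((2.79)² + (4.14)²) = √(7.7841 + 17.1396) = 4.99 km
8: √((-0.66)² + (2.36)²) = √(0.4356 + 5.5696) = 2.45 km
9: √((-0.14)² + (-3.02)²) = √(0.0196 + 9.1204) = 3.02 km
10: √((2.40)² + (-2.34)²) = √(5.7600 + 5.4756) = 3.35 km
11: √((-1.56)² + (5.49)²) = √(2.4336 + 30.1401) = 5.71 km
12: √((-4.01)² + (-2.47)²) = √(16.0801 + 6.1009) = 4.71 km
13: √((-3.42)² + (2.04)²) = √(11.6964 + 4.1616) = 3.98 km
14: √((4.37)² + (-2.76)²) = √(19.0969 + 7.6176) = 5.17 km
15: √((-3.44)² + (-0.55)²) = √(11.8336 + 0.3025) = 3.48 km
16: √((1.99)² + (-1.02)²) = √(3.9601 + 1.0404) = 2.24 km
Threshold 2.7 km: 4 (1.51 km), 16 (2.24 km), 8 (2.45 km) are within range.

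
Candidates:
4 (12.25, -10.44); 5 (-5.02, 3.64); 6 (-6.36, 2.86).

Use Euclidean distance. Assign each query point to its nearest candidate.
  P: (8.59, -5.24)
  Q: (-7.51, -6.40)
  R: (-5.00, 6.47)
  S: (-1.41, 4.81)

P→4; Q→6; R→5; S→5

P at (8.59, -5.24):
  4: 6.36
  5: 16.25
  6: 17.00
  → nearest: 4 (6.36)
Q at (-7.51, -6.40):
  4: 20.17
  5: 10.34
  6: 9.33
  → nearest: 6 (9.33)
R at (-5.00, 6.47):
  4: 24.16
  5: 2.83
  6: 3.86
  → nearest: 5 (2.83)
S at (-1.41, 4.81):
  4: 20.47
  5: 3.79
  6: 5.32
  → nearest: 5 (3.79)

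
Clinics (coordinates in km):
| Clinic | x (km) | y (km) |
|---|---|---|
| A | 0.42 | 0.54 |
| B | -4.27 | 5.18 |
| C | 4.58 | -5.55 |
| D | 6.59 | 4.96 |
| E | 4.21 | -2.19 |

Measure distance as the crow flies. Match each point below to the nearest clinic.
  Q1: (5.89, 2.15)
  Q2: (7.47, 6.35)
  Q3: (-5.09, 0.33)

Q1 at (5.89, 2.15):
  A: 5.702 km
  B: 10.602 km
  C: 7.811 km
  D: 2.896 km
  E: 4.654 km
  → nearest: D (2.896 km)
Q2 at (7.47, 6.35):
  A: 9.136 km
  B: 11.798 km
  C: 12.246 km
  D: 1.645 km
  E: 9.141 km
  → nearest: D (1.645 km)
Q3 at (-5.09, 0.33):
  A: 5.514 km
  B: 4.919 km
  C: 11.317 km
  D: 12.564 km
  E: 9.635 km
  → nearest: B (4.919 km)

Q1→D; Q2→D; Q3→B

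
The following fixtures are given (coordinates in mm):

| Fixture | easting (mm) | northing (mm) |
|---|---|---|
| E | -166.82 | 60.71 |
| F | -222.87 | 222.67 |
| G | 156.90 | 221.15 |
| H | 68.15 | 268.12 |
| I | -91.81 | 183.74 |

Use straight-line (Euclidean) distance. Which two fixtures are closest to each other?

Pairwise distances:
E–F: √((-56.05)² + (161.96)²) = √(3141.6025 + 26231.0416) = 171.38 mm
E–G: √((323.72)² + (160.44)²) = √(104794.6384 + 25740.9936) = 361.30 mm
E–H: √((234.97)² + (207.41)²) = √(55210.9009 + 43018.9081) = 313.42 mm
E–I: √((75.01)² + (123.03)²) = √(5626.5001 + 15136.3809) = 144.09 mm
F–G: √((379.77)² + (-1.52)²) = √(144225.2529 + 2.3104) = 379.77 mm
F–H: √((291.02)² + (45.45)²) = √(84692.6404 + 2065.7025) = 294.55 mm
F–I: √((131.06)² + (-38.93)²) = √(17176.7236 + 1515.5449) = 136.72 mm
G–H: √((-88.75)² + (46.97)²) = √(7876.5625 + 2206.1809) = 100.41 mm
G–I: √((-248.71)² + (-37.41)²) = √(61856.6641 + 1399.5081) = 251.51 mm
H–I: √((-159.96)² + (-84.38)²) = √(25587.2016 + 7119.9844) = 180.85 mm
Closest pair: G–H at 100.41 mm.

G and H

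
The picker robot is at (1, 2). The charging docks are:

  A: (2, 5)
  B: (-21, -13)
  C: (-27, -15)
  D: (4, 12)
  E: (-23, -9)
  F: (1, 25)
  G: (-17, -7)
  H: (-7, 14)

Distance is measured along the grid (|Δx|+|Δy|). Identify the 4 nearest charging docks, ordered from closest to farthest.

Distances from (1, 2):
A: 4
B: 37
C: 45
D: 13
E: 35
F: 23
G: 27
H: 20
Sorted: A (4) < D (13) < H (20) < F (23) < G (27) < E (35) < …

A, D, H, F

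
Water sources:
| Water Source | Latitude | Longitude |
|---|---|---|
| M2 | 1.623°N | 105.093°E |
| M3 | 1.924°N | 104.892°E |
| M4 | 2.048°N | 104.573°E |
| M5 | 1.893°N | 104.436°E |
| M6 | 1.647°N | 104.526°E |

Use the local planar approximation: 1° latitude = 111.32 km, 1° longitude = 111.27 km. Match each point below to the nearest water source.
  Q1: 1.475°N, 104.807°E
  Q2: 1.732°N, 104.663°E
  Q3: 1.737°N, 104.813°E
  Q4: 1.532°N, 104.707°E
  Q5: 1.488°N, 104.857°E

Q1 at 1.475°N, 104.807°E:
  M2: √((0.148·111.32)² + (0.286·111.27)²) = √(271.43749 + 1012.71733) = 35.835 km
  M3: √((0.449·111.32)² + (0.085·111.27)²) = √(2498.26830 + 89.45282) = 50.870 km
  M4: √((0.573·111.32)² + (-0.234·111.27)²) = √(4068.69972 + 677.93474) = 68.896 km
  M5: √((0.418·111.32)² + (-0.371·111.27)²) = √(2165.20469 + 1704.13500) = 62.204 km
  M6: √((0.172·111.32)² + (-0.281·111.27)²) = √(366.60914 + 977.61716) = 36.664 km
  → nearest: M2 (35.835 km)
Q2 at 1.732°N, 104.663°E:
  M2: √((-0.109·111.32)² + (0.430·111.27)²) = √(147.23104 + 2289.24929) = 49.361 km
  M3: √((0.192·111.32)² + (0.229·111.27)²) = √(456.82394 + 649.27270) = 33.258 km
  M4: √((0.316·111.32)² + (-0.090·111.27)²) = √(1237.42977 + 100.28620) = 36.575 km
  M5: √((0.161·111.32)² + (-0.227·111.27)²) = √(321.21672 + 637.98121) = 30.971 km
  M6: √((-0.085·111.32)² + (-0.137·111.27)²) = √(89.53323 + 232.37923) = 17.942 km
  → nearest: M6 (17.942 km)
Q3 at 1.737°N, 104.813°E:
  M2: √((-0.114·111.32)² + (0.280·111.27)²) = √(161.04828 + 970.67141) = 33.641 km
  M3: √((0.187·111.32)² + (0.079·111.27)²) = √(433.34083 + 77.26990) = 22.597 km
  M4: √((0.311·111.32)² + (-0.240·111.27)²) = √(1198.58041 + 713.14634) = 43.723 km
  M5: √((0.156·111.32)² + (-0.377·111.27)²) = √(301.57518 + 1759.70098) = 45.401 km
  M6: √((-0.090·111.32)² + (-0.287·111.27)²) = √(100.37635 + 1019.81165) = 33.469 km
  → nearest: M3 (22.597 km)
Q4 at 1.532°N, 104.707°E:
  M2: √((0.091·111.32)² + (0.386·111.27)²) = √(102.61933 + 1844.72140) = 44.129 km
  M3: √((0.392·111.32)² + (0.185·111.27)²) = √(1904.22617 + 423.74017) = 48.249 km
  M4: √((0.516·111.32)² + (-0.134·111.27)²) = √(3299.48227 + 222.31347) = 59.345 km
  M5: √((0.361·111.32)² + (-0.271·111.27)²) = √(1614.95639 + 909.27397) = 50.242 km
  M6: √((0.115·111.32)² + (-0.181·111.27)²) = √(163.88608 + 405.61436) = 23.864 km
  → nearest: M6 (23.864 km)
Q5 at 1.488°N, 104.857°E:
  M2: √((0.135·111.32)² + (0.236·111.27)²) = √(225.84680 + 689.57289) = 30.256 km
  M3: √((0.436·111.32)² + (0.035·111.27)²) = √(2355.69670 + 15.16674) = 48.692 km
  M4: √((0.560·111.32)² + (-0.284·111.27)²) = √(3886.17586 + 998.60298) = 69.891 km
  M5: √((0.405·111.32)² + (-0.421·111.27)²) = √(2032.62116 + 2194.42311) = 65.016 km
  M6: √((0.159·111.32)² + (-0.331·111.27)²) = √(313.28575 + 1356.47615) = 40.863 km
  → nearest: M2 (30.256 km)

Q1→M2; Q2→M6; Q3→M3; Q4→M6; Q5→M2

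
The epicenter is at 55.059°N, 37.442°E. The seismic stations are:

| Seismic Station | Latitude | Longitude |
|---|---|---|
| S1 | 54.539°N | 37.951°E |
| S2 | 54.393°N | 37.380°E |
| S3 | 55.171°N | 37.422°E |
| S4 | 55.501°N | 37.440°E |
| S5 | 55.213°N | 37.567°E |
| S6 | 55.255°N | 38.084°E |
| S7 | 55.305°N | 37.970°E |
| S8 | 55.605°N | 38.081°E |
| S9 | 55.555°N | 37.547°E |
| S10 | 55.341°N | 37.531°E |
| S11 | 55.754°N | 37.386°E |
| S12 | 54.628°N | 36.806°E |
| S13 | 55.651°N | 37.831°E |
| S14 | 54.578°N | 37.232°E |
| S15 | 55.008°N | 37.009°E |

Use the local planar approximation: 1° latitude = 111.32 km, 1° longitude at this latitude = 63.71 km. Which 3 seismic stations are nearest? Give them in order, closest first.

S3, S5, S15

Distances from 55.059°N, 37.442°E:
S1: √((-0.520·111.32)² + (0.509·63.71)²) = √(3350.83530 + 1051.60048) = 66.351 km
S2: √((-0.666·111.32)² + (-0.062·63.71)²) = √(5496.60911 + 15.60266) = 74.244 km
S3: √((0.112·111.32)² + (-0.020·63.71)²) = √(155.44703 + 1.62359) = 12.533 km
S4: √((0.442·111.32)² + (-0.002·63.71)²) = √(2420.97851 + 0.01624) = 49.204 km
S5: √((0.154·111.32)² + (0.125·63.71)²) = √(293.89205 + 63.42131) = 18.903 km
S6: √((0.196·111.32)² + (0.642·63.71)²) = √(476.05654 + 1672.95888) = 46.357 km
S7: √((0.246·111.32)² + (0.528·63.71)²) = √(749.92289 + 1131.57425) = 43.376 km
S8: √((0.546·111.32)² + (0.639·63.71)²) = √(3694.29592 + 1657.36028) = 73.155 km
S9: √((0.496·111.32)² + (0.105·63.71)²) = √(3048.66530 + 44.75008) = 55.618 km
S10: √((0.282·111.32)² + (0.089·63.71)²) = √(985.47273 + 32.15105) = 31.900 km
S11: √((0.695·111.32)² + (-0.056·63.71)²) = √(5985.71458 + 12.72891) = 77.450 km
S12: √((-0.431·111.32)² + (-0.636·63.71)²) = √(2301.97676 + 1641.83474) = 62.800 km
S13: √((0.592·111.32)² + (0.389·63.71)²) = √(4342.99979 + 614.20651) = 70.407 km
S14: √((-0.481·111.32)² + (-0.210·63.71)²) = √(2867.05846 + 179.00032) = 55.191 km
S15: √((-0.051·111.32)² + (-0.433·63.71)²) = √(32.23196 + 761.01112) = 28.165 km
Sorted: S3 (12.533 km) < S5 (18.903 km) < S15 (28.165 km) < S10 (31.900 km) < S7 (43.376 km) < …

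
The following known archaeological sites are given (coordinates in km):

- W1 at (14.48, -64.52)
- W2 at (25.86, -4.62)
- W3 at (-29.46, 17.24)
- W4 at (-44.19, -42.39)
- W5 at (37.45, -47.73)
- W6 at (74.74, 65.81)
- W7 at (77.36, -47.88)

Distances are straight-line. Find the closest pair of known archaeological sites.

Pairwise distances:
W1–W5: 28.45 km
W5–W7: 39.91 km
W2–W5: 44.64 km
W2–W3: 59.48 km
W1–W2: 60.97 km
W3–W4: 61.42 km
W1–W4: 62.70 km
W1–W7: 65.04 km
W2–W7: 67.26 km
W2–W4: 79.58 km
W4–W5: 81.81 km
W2–W6: 85.73 km
W1–W3: 92.82 km
W3–W5: 93.26 km
W6–W7: 113.72 km
W3–W6: 114.96 km
W5–W6: 119.51 km
W4–W7: 121.67 km
W3–W7: 125.10 km
W1–W6: 143.59 km
W4–W6: 160.78 km
Closest pair: W1–W5 at 28.45 km.

W1 and W5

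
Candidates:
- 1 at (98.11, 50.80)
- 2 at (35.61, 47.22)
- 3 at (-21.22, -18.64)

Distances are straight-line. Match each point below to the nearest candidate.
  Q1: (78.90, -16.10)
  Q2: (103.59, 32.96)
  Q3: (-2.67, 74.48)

Q1→1; Q2→1; Q3→2

Q1 at (78.90, -16.10):
  1: √((19.21)² + (66.90)²) = √(369.0241 + 4475.6100) = 69.60
  2: √((-43.29)² + (63.32)²) = √(1874.0241 + 4009.4224) = 76.70
  3: √((-100.12)² + (-2.54)²) = √(10024.0144 + 6.4516) = 100.15
  → nearest: 1 (69.60)
Q2 at (103.59, 32.96):
  1: √((-5.48)² + (17.84)²) = √(30.0304 + 318.2656) = 18.66
  2: √((-67.98)² + (14.26)²) = √(4621.2804 + 203.3476) = 69.46
  3: √((-124.81)² + (-51.60)²) = √(15577.5361 + 2662.5600) = 135.06
  → nearest: 1 (18.66)
Q3 at (-2.67, 74.48):
  1: √((100.78)² + (-23.68)²) = √(10156.6084 + 560.7424) = 103.52
  2: √((38.28)² + (-27.26)²) = √(1465.3584 + 743.1076) = 46.99
  3: √((-18.55)² + (-93.12)²) = √(344.1025 + 8671.3344) = 94.95
  → nearest: 2 (46.99)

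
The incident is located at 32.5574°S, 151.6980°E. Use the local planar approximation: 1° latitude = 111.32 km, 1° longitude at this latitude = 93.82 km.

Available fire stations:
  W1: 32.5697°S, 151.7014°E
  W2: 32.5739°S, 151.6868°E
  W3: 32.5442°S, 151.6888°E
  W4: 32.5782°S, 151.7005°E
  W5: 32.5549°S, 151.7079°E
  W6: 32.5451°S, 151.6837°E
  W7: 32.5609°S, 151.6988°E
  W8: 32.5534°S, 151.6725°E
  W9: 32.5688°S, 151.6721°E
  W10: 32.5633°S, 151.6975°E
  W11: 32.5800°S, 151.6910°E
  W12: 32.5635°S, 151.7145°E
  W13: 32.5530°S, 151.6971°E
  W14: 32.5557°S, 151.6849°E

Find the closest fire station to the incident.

Distances from 32.5574°S, 151.6980°E:
W1: √((-0.0123·111.32)² + (0.0034·93.82)²) = √(1.874807 + 0.101753) = 1.4059 km
W2: √((-0.0165·111.32)² + (-0.0112·93.82)²) = √(3.373761 + 1.104147) = 2.1161 km
W3: √((0.0132·111.32)² + (-0.0092·93.82)²) = √(2.159207 + 0.745018) = 1.7042 km
W4: √((-0.0208·111.32)² + (0.0025·93.82)²) = √(5.361336 + 0.055014) = 2.3273 km
W5: √((0.0025·111.32)² + (0.0099·93.82)²) = √(0.077451 + 0.862703) = 0.9696 km
W6: √((0.0123·111.32)² + (-0.0143·93.82)²) = √(1.874807 + 1.799960) = 1.9170 km
W7: √((-0.0035·111.32)² + (0.0008·93.82)²) = √(0.151804 + 0.005633) = 0.3968 km
W8: √((0.0040·111.32)² + (-0.0255·93.82)²) = √(0.198274 + 5.723626) = 2.4335 km
W9: √((-0.0114·111.32)² + (-0.0259·93.82)²) = √(1.610483 + 5.904599) = 2.7414 km
W10: √((-0.0059·111.32)² + (-0.0005·93.82)²) = √(0.431370 + 0.002201) = 0.6585 km
W11: √((-0.0226·111.32)² + (-0.0070·93.82)²) = √(6.329411 + 0.431307) = 2.6001 km
W12: √((-0.0061·111.32)² + (0.0165·93.82)²) = √(0.461112 + 2.396397) = 1.6904 km
W13: √((0.0044·111.32)² + (-0.0009·93.82)²) = √(0.239912 + 0.007130) = 0.4970 km
W14: √((0.0017·111.32)² + (-0.0131·93.82)²) = √(0.035813 + 1.510544) = 1.2435 km
Minimum: W7 at 0.3968 km.

W7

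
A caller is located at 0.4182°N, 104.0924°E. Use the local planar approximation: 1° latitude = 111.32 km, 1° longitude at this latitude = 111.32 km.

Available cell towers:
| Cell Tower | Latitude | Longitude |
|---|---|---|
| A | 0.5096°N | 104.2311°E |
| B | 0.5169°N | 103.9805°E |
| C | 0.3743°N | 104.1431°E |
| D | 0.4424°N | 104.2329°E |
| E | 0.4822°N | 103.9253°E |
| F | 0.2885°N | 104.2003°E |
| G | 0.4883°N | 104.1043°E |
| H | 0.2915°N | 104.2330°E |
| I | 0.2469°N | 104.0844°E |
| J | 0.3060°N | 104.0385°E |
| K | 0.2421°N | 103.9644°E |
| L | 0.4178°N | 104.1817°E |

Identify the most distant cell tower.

Distances from 0.4182°N, 104.0924°E:
A: 18.4911 km
B: 16.6099 km
C: 7.4657 km
D: 15.8708 km
E: 19.9193 km
F: 18.7813 km
G: 7.9152 km
H: 21.0690 km
I: 19.0899 km
J: 13.8566 km
K: 24.2349 km
L: 9.9410 km
Maximum: K at 24.2349 km.

K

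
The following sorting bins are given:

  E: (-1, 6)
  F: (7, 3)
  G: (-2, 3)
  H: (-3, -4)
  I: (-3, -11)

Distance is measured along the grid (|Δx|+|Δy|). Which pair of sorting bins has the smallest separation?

E and G

Pairwise distances:
E–G: 4
H–I: 7
G–H: 8
F–G: 9
E–F: 11
E–H: 12
G–I: 15
F–H: 17
E–I: 19
F–I: 24
Closest pair: E–G at 4.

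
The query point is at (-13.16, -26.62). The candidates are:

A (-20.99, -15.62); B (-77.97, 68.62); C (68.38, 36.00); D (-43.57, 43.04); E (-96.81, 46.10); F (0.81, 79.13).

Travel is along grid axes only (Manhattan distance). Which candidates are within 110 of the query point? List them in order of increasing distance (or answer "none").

A, D

Distances from (-13.16, -26.62):
A: |-7.83| + |11.00| = 7.83 + 11.00 = 18.83
B: |-64.81| + |95.24| = 64.81 + 95.24 = 160.05
C: |81.54| + |62.62| = 81.54 + 62.62 = 144.16
D: |-30.41| + |69.66| = 30.41 + 69.66 = 100.07
E: |-83.65| + |72.72| = 83.65 + 72.72 = 156.37
F: |13.97| + |105.75| = 13.97 + 105.75 = 119.72
Threshold 110: A (18.83), D (100.07) are within range.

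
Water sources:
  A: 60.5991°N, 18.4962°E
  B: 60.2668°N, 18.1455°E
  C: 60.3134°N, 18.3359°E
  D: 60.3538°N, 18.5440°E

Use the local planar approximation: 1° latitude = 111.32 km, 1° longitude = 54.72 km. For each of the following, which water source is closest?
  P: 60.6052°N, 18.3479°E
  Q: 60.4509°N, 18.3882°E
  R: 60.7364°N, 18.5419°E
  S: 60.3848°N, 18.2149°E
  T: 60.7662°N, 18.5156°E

P at 60.6052°N, 18.3479°E:
  A: 8.1433 km
  B: 39.2650 km
  C: 32.4898 km
  D: 29.9725 km
  → nearest: A (8.1433 km)
Q at 60.4509°N, 18.3882°E:
  A: 17.5242 km
  B: 24.4208 km
  C: 15.5717 km
  D: 13.7666 km
  → nearest: D (13.7666 km)
R at 60.7364°N, 18.5419°E:
  A: 15.4875 km
  B: 56.5974 km
  C: 48.4188 km
  D: 42.5912 km
  → nearest: A (15.4875 km)
S at 60.3848°N, 18.2149°E:
  A: 28.3908 km
  B: 13.6737 km
  C: 10.3448 km
  D: 18.3360 km
  → nearest: C (10.3448 km)
T at 60.7662°N, 18.5156°E:
  A: 18.6318 km
  B: 59.1671 km
  C: 51.3559 km
  D: 45.9347 km
  → nearest: A (18.6318 km)

P→A; Q→D; R→A; S→C; T→A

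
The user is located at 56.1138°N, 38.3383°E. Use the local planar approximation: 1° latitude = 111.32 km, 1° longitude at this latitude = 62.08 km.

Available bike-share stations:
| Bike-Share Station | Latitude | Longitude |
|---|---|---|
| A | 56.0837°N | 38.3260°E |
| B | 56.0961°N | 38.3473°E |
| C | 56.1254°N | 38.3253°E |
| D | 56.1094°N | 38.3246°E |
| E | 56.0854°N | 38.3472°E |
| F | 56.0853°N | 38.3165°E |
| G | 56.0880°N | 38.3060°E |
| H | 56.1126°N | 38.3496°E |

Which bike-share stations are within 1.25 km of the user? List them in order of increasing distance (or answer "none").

H, D

Distances from 56.1138°N, 38.3383°E:
A: √((-0.0301·111.32)² + (-0.0123·62.08)²) = √(11.227405 + 0.583061) = 3.4366 km
B: √((-0.0177·111.32)² + (0.0090·62.08)²) = √(3.882334 + 0.312168) = 2.0480 km
C: √((0.0116·111.32)² + (-0.0130·62.08)²) = √(1.667487 + 0.651314) = 1.5228 km
D: √((-0.0044·111.32)² + (-0.0137·62.08)²) = √(0.239912 + 0.723343) = 0.9815 km
E: √((-0.0284·111.32)² + (0.0089·62.08)²) = √(9.995006 + 0.305270) = 3.2094 km
F: √((-0.0285·111.32)² + (-0.0218·62.08)²) = √(10.065518 + 1.831540) = 3.4492 km
G: √((-0.0258·111.32)² + (-0.0323·62.08)²) = √(8.248706 + 4.020763) = 3.5028 km
H: √((-0.0012·111.32)² + (0.0113·62.08)²) = √(0.017845 + 0.492108) = 0.7141 km
Threshold 1.25 km: H (0.7141 km), D (0.9815 km) are within range.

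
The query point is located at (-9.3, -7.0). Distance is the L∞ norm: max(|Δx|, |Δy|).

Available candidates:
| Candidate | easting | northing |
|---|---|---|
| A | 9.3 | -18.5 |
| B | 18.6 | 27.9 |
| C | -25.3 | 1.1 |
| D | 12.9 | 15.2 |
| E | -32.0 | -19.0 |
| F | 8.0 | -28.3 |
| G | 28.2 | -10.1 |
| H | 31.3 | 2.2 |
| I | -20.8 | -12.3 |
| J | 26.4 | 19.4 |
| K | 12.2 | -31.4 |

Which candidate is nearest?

I

Distances from (-9.3, -7.0):
A: max(|18.6|, |-11.5|) = 18.6
B: max(|27.9|, |34.9|) = 34.9
C: max(|-16.0|, |8.1|) = 16.0
D: max(|22.2|, |22.2|) = 22.2
E: max(|-22.7|, |-12.0|) = 22.7
F: max(|17.3|, |-21.3|) = 21.3
G: max(|37.5|, |-3.1|) = 37.5
H: max(|40.6|, |9.2|) = 40.6
I: max(|-11.5|, |-5.3|) = 11.5
J: max(|35.7|, |26.4|) = 35.7
K: max(|21.5|, |-24.4|) = 24.4
Minimum: I at 11.5.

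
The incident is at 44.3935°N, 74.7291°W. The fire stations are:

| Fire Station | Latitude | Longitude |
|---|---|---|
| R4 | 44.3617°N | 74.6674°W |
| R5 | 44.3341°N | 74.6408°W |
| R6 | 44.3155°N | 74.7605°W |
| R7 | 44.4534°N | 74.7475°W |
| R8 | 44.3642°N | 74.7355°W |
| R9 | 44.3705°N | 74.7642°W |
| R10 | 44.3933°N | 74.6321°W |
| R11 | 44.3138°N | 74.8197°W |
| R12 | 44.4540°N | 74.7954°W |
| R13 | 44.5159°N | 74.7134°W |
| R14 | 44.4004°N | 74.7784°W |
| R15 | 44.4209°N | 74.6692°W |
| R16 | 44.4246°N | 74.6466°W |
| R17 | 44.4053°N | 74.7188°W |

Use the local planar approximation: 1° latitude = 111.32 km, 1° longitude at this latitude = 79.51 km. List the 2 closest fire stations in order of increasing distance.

R17, R8

Distances from 44.3935°N, 74.7291°W:
R4: 6.0496 km
R5: 9.6444 km
R6: 9.0348 km
R7: 6.8267 km
R8: 3.3011 km
R9: 3.7873 km
R10: 7.7125 km
R11: 11.4284 km
R12: 8.5526 km
R13: 13.6826 km
R14: 3.9944 km
R15: 5.6556 km
R16: 7.4171 km
R17: 1.5480 km
Sorted: R17 (1.5480 km) < R8 (3.3011 km) < R9 (3.7873 km) < R14 (3.9944 km) < …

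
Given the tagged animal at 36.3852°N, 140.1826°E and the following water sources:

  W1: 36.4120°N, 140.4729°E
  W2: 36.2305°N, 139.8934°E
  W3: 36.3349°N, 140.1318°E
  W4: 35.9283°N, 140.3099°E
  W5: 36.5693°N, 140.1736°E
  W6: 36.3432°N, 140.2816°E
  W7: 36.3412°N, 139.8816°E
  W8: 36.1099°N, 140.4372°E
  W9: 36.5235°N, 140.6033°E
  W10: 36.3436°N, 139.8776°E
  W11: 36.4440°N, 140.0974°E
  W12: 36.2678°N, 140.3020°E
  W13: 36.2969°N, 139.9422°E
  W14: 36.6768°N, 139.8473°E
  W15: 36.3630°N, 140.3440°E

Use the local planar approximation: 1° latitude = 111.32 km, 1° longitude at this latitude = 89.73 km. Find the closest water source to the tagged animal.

Distances from 36.3852°N, 140.1826°E:
W1: √((0.0268·111.32)² + (0.2903·89.73)²) = √(8.900532 + 678.530552) = 26.2189 km
W2: √((-0.1547·111.32)² + (-0.2892·89.73)²) = √(296.569867 + 673.398140) = 31.1443 km
W3: √((-0.0503·111.32)² + (-0.0508·89.73)²) = √(31.353236 + 20.777953) = 7.2202 km
W4: √((-0.4569·111.32)² + (0.1273·89.73)²) = √(2586.954030 + 130.476453) = 52.1290 km
W5: √((0.1841·111.32)² + (-0.0090·89.73)²) = √(420.004528 + 0.652169) = 20.5099 km
W6: √((-0.0420·111.32)² + (0.0990·89.73)²) = √(21.859739 + 78.912486) = 10.0385 km
W7: √((-0.0440·111.32)² + (-0.3010·89.73)²) = √(23.991188 + 729.471496) = 27.4493 km
W8: √((-0.2753·111.32)² + (0.2546·89.73)²) = √(939.201588 + 521.905813) = 38.2244 km
W9: √((0.1383·111.32)² + (0.4207·89.73)²) = √(237.023145 + 1425.018031) = 40.7681 km
W10: √((-0.0416·111.32)² + (-0.3050·89.73)²) = √(21.445346 + 748.988267) = 27.7567 km
W11: √((0.0588·111.32)² + (-0.0852·89.73)²) = √(42.845089 + 58.445964) = 10.0643 km
W12: √((-0.1174·111.32)² + (0.1194·89.73)²) = √(170.797925 + 114.784696) = 16.8992 km
W13: √((-0.0883·111.32)² + (-0.2404·89.73)²) = √(96.620171 + 465.312010) = 23.7051 km
W14: √((0.2916·111.32)² + (-0.3353·89.73)²) = √(1053.710808 + 905.195617) = 44.2595 km
W15: √((-0.0222·111.32)² + (0.1614·89.73)²) = √(6.107343 + 209.740547) = 14.6918 km
Minimum: W3 at 7.2202 km.

W3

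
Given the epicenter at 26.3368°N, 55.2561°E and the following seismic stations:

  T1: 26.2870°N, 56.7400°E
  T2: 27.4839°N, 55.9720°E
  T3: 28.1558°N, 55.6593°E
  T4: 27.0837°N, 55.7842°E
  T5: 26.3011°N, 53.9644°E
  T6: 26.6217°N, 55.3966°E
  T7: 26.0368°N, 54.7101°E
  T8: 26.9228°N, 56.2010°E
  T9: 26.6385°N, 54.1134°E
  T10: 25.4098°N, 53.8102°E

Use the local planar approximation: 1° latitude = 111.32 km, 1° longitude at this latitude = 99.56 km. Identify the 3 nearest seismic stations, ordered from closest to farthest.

Distances from 26.3368°N, 55.2561°E:
T1: 147.8411 km
T2: 146.2402 km
T3: 206.4317 km
T4: 98.3742 km
T5: 128.6630 km
T6: 34.6629 km
T7: 63.7987 km
T8: 114.4787 km
T9: 118.6210 km
T10: 177.1204 km
Sorted: T6 (34.6629 km) < T7 (63.7987 km) < T4 (98.3742 km) < T8 (114.4787 km) < T9 (118.6210 km) < …

T6, T7, T4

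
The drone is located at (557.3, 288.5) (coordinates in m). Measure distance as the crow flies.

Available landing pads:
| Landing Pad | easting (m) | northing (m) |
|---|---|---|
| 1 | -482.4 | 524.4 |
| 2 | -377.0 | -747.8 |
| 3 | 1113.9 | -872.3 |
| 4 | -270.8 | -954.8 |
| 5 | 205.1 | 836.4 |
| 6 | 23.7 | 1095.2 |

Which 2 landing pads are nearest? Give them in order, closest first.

Distances from (557.3, 288.5):
1: √((-1039.7)² + (235.9)²) = √(1080976.090 + 55648.810) = 1066.1 m
2: √((-934.3)² + (-1036.3)²) = √(872916.490 + 1073917.690) = 1395.3 m
3: √((556.6)² + (-1160.8)²) = √(309803.560 + 1347456.640) = 1287.3 m
4: √((-828.1)² + (-1243.3)²) = √(685749.610 + 1545794.890) = 1493.8 m
5: √((-352.2)² + (547.9)²) = √(124044.840 + 300194.410) = 651.3 m
6: √((-533.6)² + (806.7)²) = √(284728.960 + 650764.890) = 967.2 m
Sorted: 5 (651.3 m) < 6 (967.2 m) < 1 (1066.1 m) < 3 (1287.3 m) < …

5, 6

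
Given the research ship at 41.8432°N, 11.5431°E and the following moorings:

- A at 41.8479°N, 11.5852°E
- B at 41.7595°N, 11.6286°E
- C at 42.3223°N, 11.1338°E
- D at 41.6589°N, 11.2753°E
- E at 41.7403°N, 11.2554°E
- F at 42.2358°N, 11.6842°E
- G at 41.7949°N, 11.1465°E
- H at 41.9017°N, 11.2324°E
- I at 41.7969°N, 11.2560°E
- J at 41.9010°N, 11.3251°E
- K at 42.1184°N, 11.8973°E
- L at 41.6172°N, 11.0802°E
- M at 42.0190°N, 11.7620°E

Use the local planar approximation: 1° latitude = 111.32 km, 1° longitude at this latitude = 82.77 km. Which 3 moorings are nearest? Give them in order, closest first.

A, B, J

Distances from 41.8432°N, 11.5431°E:
A: √((0.0047·111.32)² + (0.0421·82.77)²) = √(0.273742 + 12.142556) = 3.5237 km
B: √((-0.0837·111.32)² + (0.0855·82.77)²) = √(86.815508 + 50.081594) = 11.7003 km
C: √((0.4791·111.32)² + (-0.4093·82.77)²) = √(2844.452836 + 1147.702690) = 63.1835 km
D: √((-0.1843·111.32)² + (-0.2678·82.77)²) = √(420.917581 + 491.322956) = 30.2033 km
E: √((-0.1029·111.32)² + (-0.2877·82.77)²) = √(131.213085 + 567.055588) = 26.4248 km
F: √((0.3926·111.32)² + (0.1411·82.77)²) = √(1910.059895 + 136.395467) = 45.2378 km
G: √((-0.0483·111.32)² + (-0.3966·82.77)²) = √(28.909505 + 1077.584486) = 33.2640 km
H: √((0.0585·111.32)² + (-0.3107·82.77)²) = √(42.409009 + 661.345521) = 26.5284 km
I: √((-0.0463·111.32)² + (-0.2871·82.77)²) = √(26.564912 + 564.692859) = 24.3158 km
J: √((0.0578·111.32)² + (-0.2180·82.77)²) = √(41.400165 + 325.580884) = 19.1567 km
K: √((0.2752·111.32)² + (0.3542·82.77)²) = √(938.519400 + 859.494346) = 42.4030 km
L: √((-0.2260·111.32)² + (-0.4629·82.77)²) = √(632.941065 + 1467.980450) = 45.8358 km
M: √((0.1758·111.32)² + (0.2189·82.77)²) = √(382.987092 + 328.274715) = 26.6695 km
Sorted: A (3.5237 km) < B (11.7003 km) < J (19.1567 km) < I (24.3158 km) < E (26.4248 km) < …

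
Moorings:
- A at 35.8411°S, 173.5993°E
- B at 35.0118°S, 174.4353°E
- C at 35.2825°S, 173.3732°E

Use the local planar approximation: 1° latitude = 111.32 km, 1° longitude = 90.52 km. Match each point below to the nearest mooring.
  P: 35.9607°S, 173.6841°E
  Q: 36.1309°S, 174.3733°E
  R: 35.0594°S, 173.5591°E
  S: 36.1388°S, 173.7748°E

P→A; Q→A; R→C; S→A

P at 35.9607°S, 173.6841°E:
  A: √((0.1196·111.32)² + (-0.0848·90.52)²) = √(177.259188 + 58.922450) = 15.3682 km
  B: √((0.9489·111.32)² + (0.7512·90.52)²) = √(11158.023933 + 4623.812866) = 125.6258 km
  C: √((0.6782·111.32)² + (-0.3109·90.52)²) = √(5699.830832 + 792.009762) = 80.5720 km
  → nearest: A (15.3682 km)
Q at 36.1309°S, 174.3733°E:
  A: √((0.2898·111.32)² + (-0.7740·90.52)²) = √(1040.742183 + 4908.751104) = 77.1330 km
  B: √((1.1191·111.32)² + (0.0620·90.52)²) = √(15519.730905 + 31.497238) = 124.7046 km
  C: √((0.8484·111.32)² + (-1.0001·90.52)²) = √(8919.647981 + 8195.509256) = 130.8249 km
  → nearest: A (77.1330 km)
R at 35.0594°S, 173.5591°E:
  A: √((-0.7817·111.32)² + (0.0402·90.52)²) = √(7572.279211 + 13.241622) = 87.0949 km
  B: √((0.0476·111.32)² + (0.8762·90.52)²) = √(28.077621 + 6290.650952) = 79.4904 km
  C: √((-0.2231·111.32)² + (-0.1859·90.52)²) = √(616.801663 + 283.170410) = 29.9995 km
  → nearest: C (29.9995 km)
S at 36.1388°S, 173.7748°E:
  A: √((0.2977·111.32)² + (-0.1755·90.52)²) = √(1098.257214 + 252.373257) = 36.7509 km
  B: √((1.1270·111.32)² + (0.6605·90.52)²) = √(15739.619434 + 3574.659949) = 138.9758 km
  C: √((0.8563·111.32)² + (-0.4016·90.52)²) = √(9086.534573 + 1321.528394) = 102.0199 km
  → nearest: A (36.7509 km)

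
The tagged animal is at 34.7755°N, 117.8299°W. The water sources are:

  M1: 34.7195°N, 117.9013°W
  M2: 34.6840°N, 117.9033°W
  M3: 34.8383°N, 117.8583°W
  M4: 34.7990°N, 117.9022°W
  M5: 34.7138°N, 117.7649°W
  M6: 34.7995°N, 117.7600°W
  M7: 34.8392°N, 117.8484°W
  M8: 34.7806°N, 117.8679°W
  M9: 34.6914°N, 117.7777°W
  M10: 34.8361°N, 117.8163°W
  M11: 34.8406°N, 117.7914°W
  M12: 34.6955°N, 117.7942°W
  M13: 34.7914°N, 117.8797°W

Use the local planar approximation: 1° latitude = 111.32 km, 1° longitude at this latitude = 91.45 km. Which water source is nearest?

M8

Distances from 34.7755°N, 117.8299°W:
M1: √((-0.0560·111.32)² + (-0.0714·91.45)²) = √(38.861759 + 42.634762) = 9.0275 km
M2: √((-0.0915·111.32)² + (-0.0734·91.45)²) = √(103.750114 + 45.056717) = 12.1986 km
M3: √((0.0628·111.32)² + (-0.0284·91.45)²) = √(48.872627 + 6.745344) = 7.4577 km
M4: √((0.0235·111.32)² + (-0.0723·91.45)²) = √(6.843561 + 43.716362) = 7.1106 km
M5: √((-0.0617·111.32)² + (0.0650·91.45)²) = √(47.175523 + 35.334108) = 9.0835 km
M6: √((0.0240·111.32)² + (0.0699·91.45)²) = √(7.137874 + 40.862202) = 6.9282 km
M7: √((0.0637·111.32)² + (-0.0185·91.45)²) = √(50.283472 + 2.862272) = 7.2901 km
M8: √((0.0051·111.32)² + (-0.0380·91.45)²) = √(0.322320 + 12.076320) = 3.5212 km
M9: √((-0.0841·111.32)² + (0.0522·91.45)²) = √(87.647269 + 22.788116) = 10.5088 km
M10: √((0.0606·111.32)² + (0.0136·91.45)²) = √(45.508408 + 1.546839) = 6.8597 km
M11: √((0.0651·111.32)² + (0.0385·91.45)²) = √(52.518023 + 12.396209) = 8.0569 km
M12: √((-0.0800·111.32)² + (0.0357·91.45)²) = √(79.309711 + 10.658691) = 9.4852 km
M13: √((0.0159·111.32)² + (-0.0498·91.45)²) = √(3.132858 + 20.740829) = 4.8861 km
Minimum: M8 at 3.5212 km.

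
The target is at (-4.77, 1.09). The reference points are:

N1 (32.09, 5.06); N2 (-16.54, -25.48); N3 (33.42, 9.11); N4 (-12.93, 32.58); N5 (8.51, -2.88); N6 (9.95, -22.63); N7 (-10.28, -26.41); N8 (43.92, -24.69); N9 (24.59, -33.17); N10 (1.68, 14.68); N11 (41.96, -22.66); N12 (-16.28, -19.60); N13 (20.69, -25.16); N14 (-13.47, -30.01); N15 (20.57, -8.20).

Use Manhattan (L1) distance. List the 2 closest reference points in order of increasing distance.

N5, N10

Distances from (-4.77, 1.09):
N1: |36.86| + |3.97| = 36.86 + 3.97 = 40.83
N2: |-11.77| + |-26.57| = 11.77 + 26.57 = 38.34
N3: |38.19| + |8.02| = 38.19 + 8.02 = 46.21
N4: |-8.16| + |31.49| = 8.16 + 31.49 = 39.65
N5: |13.28| + |-3.97| = 13.28 + 3.97 = 17.25
N6: |14.72| + |-23.72| = 14.72 + 23.72 = 38.44
N7: |-5.51| + |-27.50| = 5.51 + 27.50 = 33.01
N8: |48.69| + |-25.78| = 48.69 + 25.78 = 74.47
N9: |29.36| + |-34.26| = 29.36 + 34.26 = 63.62
N10: |6.45| + |13.59| = 6.45 + 13.59 = 20.04
N11: |46.73| + |-23.75| = 46.73 + 23.75 = 70.48
N12: |-11.51| + |-20.69| = 11.51 + 20.69 = 32.20
N13: |25.46| + |-26.25| = 25.46 + 26.25 = 51.71
N14: |-8.70| + |-31.10| = 8.70 + 31.10 = 39.80
N15: |25.34| + |-9.29| = 25.34 + 9.29 = 34.63
Sorted: N5 (17.25) < N10 (20.04) < N12 (32.20) < N7 (33.01) < …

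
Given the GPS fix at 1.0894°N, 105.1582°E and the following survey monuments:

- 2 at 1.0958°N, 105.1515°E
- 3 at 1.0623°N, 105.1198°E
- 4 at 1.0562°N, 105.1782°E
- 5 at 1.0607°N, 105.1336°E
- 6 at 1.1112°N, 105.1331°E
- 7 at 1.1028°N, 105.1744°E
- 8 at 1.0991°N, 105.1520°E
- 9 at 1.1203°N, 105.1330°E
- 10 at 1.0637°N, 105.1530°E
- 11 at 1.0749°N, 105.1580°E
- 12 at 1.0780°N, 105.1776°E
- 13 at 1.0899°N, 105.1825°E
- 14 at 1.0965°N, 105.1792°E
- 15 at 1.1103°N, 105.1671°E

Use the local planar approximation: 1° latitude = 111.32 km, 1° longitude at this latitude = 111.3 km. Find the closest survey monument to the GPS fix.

Distances from 1.0894°N, 105.1582°E:
2: 1.0313 km
3: 5.2314 km
4: 4.3144 km
5: 4.2076 km
6: 3.7005 km
7: 2.3401 km
8: 1.2815 km
9: 4.4383 km
10: 2.9189 km
11: 1.6143 km
12: 2.5045 km
13: 2.7052 km
14: 2.4673 km
15: 2.5287 km
Minimum: 2 at 1.0313 km.

2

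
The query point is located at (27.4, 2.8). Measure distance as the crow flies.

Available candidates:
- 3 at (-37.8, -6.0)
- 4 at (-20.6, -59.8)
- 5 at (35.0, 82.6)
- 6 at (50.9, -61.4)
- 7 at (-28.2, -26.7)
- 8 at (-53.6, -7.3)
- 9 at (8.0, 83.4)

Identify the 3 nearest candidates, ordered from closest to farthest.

Distances from (27.4, 2.8):
3: √((-65.2)² + (-8.8)²) = √(4251.040 + 77.440) = 65.8
4: √((-48.0)² + (-62.6)²) = √(2304.000 + 3918.760) = 78.9
5: √((7.6)² + (79.8)²) = √(57.760 + 6368.040) = 80.2
6: √((23.5)² + (-64.2)²) = √(552.250 + 4121.640) = 68.4
7: √((-55.6)² + (-29.5)²) = √(3091.360 + 870.250) = 62.9
8: √((-81.0)² + (-10.1)²) = √(6561.000 + 102.010) = 81.6
9: √((-19.4)² + (80.6)²) = √(376.360 + 6496.360) = 82.9
Sorted: 7 (62.9) < 3 (65.8) < 6 (68.4) < 4 (78.9) < 5 (80.2) < …

7, 3, 6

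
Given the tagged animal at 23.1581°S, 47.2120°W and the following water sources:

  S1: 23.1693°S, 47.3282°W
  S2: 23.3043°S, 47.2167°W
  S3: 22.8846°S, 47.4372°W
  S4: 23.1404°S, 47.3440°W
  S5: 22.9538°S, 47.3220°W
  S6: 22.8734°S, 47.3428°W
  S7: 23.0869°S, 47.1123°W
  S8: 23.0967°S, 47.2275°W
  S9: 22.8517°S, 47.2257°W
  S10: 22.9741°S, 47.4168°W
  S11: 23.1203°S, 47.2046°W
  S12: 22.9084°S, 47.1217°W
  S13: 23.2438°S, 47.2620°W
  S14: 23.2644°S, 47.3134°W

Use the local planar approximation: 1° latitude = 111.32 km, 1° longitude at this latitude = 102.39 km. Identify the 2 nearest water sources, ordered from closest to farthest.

Distances from 23.1581°S, 47.2120°W:
S1: √((-0.0112·111.32)² + (-0.1162·102.39)²) = √(1.554470 + 141.555694) = 11.9629 km
S2: √((-0.1462·111.32)² + (-0.0047·102.39)²) = √(264.875104 + 0.231585) = 16.2821 km
S3: √((0.2735·111.32)² + (-0.2252·102.39)²) = √(926.960134 + 531.681878) = 38.1922 km
S4: √((0.0177·111.32)² + (-0.1320·102.39)²) = √(3.882334 + 182.668200) = 13.6584 km
S5: √((0.2043·111.32)² + (-0.1100·102.39)²) = √(517.229312 + 126.852916) = 25.3788 km
S6: √((0.2847·111.32)² + (-0.1308·102.39)²) = √(1004.433825 + 179.362056) = 34.4063 km
S7: √((0.0712·111.32)² + (0.0997·102.39)²) = √(62.821222 + 104.209042) = 12.9240 km
S8: √((0.0614·111.32)² + (-0.0155·102.39)²) = √(46.717881 + 2.518712) = 7.0169 km
S9: √((0.3064·111.32)² + (-0.0137·102.39)²) = √(1163.386225 + 1.967688) = 34.1373 km
S10: √((0.1840·111.32)² + (-0.2048·102.39)²) = √(419.548373 + 439.718756) = 29.3133 km
S11: √((0.0378·111.32)² + (0.0074·102.39)²) = √(17.706389 + 0.574088) = 4.2756 km
S12: √((0.2497·111.32)² + (0.0903·102.39)²) = √(772.651194 + 85.485132) = 29.2940 km
S13: √((-0.0857·111.32)² + (-0.0500·102.39)²) = √(91.013966 + 26.209280) = 10.8270 km
S14: √((-0.1063·111.32)² + (-0.1014·102.39)²) = √(140.027368 + 107.793108) = 15.7423 km
Sorted: S11 (4.2756 km) < S8 (7.0169 km) < S13 (10.8270 km) < S1 (11.9629 km) < …

S11, S8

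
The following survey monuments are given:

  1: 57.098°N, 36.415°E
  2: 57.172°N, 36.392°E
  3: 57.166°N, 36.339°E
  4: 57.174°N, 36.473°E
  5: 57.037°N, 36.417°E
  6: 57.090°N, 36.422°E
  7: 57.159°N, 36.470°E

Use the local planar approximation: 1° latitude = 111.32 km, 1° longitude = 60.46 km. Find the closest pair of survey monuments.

Pairwise distances:
1–2: 8.354 km
1–3: 8.855 km
1–4: 9.158 km
1–5: 6.792 km
1–6: 0.986 km
1–7: 7.561 km
2–3: 3.273 km
2–4: 4.902 km
2–5: 15.104 km
2–6: 9.307 km
2–7: 4.933 km
3–4: 8.150 km
3–5: 15.115 km
3–6: 9.837 km
3–7: 7.959 km
4–5: 15.622 km
4–6: 9.846 km
4–7: 1.680 km
5–6: 5.908 km
5–7: 13.954 km
6–7: 8.211 km
Closest pair: 1–6 at 0.986 km.

1 and 6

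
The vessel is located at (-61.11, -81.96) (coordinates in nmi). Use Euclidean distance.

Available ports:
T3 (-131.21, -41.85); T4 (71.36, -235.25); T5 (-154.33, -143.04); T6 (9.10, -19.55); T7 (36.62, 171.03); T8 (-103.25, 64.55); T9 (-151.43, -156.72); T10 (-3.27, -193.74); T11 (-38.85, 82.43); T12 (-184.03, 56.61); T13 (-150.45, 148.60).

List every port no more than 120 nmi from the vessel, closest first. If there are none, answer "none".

Distances from (-61.11, -81.96):
T3: 80.76 nmi
T4: 202.60 nmi
T5: 111.45 nmi
T6: 93.94 nmi
T7: 271.21 nmi
T8: 152.45 nmi
T9: 117.25 nmi
T10: 125.86 nmi
T11: 165.89 nmi
T12: 185.23 nmi
T13: 247.26 nmi
Threshold 120 nmi: T3 (80.76 nmi), T6 (93.94 nmi), T5 (111.45 nmi), T9 (117.25 nmi) are within range.

T3, T6, T5, T9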